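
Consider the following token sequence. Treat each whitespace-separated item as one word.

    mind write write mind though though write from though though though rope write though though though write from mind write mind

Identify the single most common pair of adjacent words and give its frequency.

Bigram frequencies (highest first):
  though though: 5
  mind write: 2
  write mind: 2
  though write: 2
  write from: 2
  write write: 1
  … (6 more, each ≤ 1)

"though though", 5 times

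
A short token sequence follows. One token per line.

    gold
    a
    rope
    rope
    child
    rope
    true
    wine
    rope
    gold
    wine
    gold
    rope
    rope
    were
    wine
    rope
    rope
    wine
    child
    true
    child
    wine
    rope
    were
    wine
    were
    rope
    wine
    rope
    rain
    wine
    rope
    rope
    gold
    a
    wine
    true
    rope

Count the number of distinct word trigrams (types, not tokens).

39 tokens → 37 trigram windows in total.
Repeated trigrams (each contributes count−1 duplicates):
  rope were wine: 2
  wine rope rope: 2
2 duplicate windows → 37 − 2 = 35 distinct.

35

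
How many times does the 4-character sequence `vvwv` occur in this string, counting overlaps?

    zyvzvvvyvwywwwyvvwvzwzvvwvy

2

Sliding a length-4 window over the 27 characters (24 positions):
  position 16–19: vvwv
  position 23–26: vvwv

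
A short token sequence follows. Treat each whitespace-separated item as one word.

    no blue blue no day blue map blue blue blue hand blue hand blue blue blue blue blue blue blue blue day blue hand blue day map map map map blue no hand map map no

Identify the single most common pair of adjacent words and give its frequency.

"blue blue", 10 times

Bigram frequencies (highest first):
  blue blue: 10
  map map: 4
  blue hand: 3
  hand blue: 3
  blue no: 2
  day blue: 2
  … (9 more, each ≤ 2)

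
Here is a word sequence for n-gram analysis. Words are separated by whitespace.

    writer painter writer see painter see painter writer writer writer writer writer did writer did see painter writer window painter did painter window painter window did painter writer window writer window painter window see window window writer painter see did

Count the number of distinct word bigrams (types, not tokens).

40 tokens → 39 bigram windows in total.
Repeated bigrams (each contributes count−1 duplicates):
  painter writer: 4
  writer writer: 4
  painter window: 3
  see painter: 3
  window painter: 3
  writer window: 3
  did painter: 2
  painter see: 2
  … (3 more repeated)
19 duplicate windows → 39 − 19 = 20 distinct.

20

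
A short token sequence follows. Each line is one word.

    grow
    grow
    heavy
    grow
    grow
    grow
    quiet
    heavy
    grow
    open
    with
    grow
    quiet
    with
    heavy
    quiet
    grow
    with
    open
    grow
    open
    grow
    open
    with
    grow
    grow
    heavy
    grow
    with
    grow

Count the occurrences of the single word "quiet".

3

Scanning the 30 tokens for "quiet":
  position 7: quiet
  position 13: quiet
  position 16: quiet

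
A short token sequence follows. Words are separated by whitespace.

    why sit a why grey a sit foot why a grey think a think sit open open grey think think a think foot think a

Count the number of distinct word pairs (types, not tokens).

20

25 tokens → 24 bigram windows in total.
Repeated bigrams (each contributes count−1 duplicates):
  think a: 3
  a think: 2
  grey think: 2
4 duplicate windows → 24 − 4 = 20 distinct.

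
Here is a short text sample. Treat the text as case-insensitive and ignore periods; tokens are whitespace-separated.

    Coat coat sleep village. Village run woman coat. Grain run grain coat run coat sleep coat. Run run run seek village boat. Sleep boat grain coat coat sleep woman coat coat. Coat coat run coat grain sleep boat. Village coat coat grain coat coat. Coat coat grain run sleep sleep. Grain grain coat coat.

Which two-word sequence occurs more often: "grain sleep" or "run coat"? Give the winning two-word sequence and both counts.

"grain sleep": 1 occurrence
"run coat": 2 occurrences

"run coat" (2 vs 1)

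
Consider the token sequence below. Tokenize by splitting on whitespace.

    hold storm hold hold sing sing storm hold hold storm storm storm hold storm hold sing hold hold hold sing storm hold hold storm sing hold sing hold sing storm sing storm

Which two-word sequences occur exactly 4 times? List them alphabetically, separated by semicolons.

Bigram counts meeting the condition (exactly 4 times):
  hold storm: 4
  sing storm: 4

hold storm; sing storm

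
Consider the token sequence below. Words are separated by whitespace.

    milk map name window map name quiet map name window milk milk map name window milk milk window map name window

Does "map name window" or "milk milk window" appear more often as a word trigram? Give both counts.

"map name window": 4 occurrences
"milk milk window": 1 occurrence

"map name window" (4 vs 1)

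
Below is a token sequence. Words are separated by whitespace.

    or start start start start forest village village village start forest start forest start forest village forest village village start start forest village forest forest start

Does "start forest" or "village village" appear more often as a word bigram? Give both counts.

"start forest": 5 occurrences
"village village": 3 occurrences

"start forest" (5 vs 3)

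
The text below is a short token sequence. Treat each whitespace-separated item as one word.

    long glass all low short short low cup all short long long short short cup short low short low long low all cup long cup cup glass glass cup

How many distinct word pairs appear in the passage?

24

29 tokens → 28 bigram windows in total.
Repeated bigrams (each contributes count−1 duplicates):
  short low: 3
  low short: 2
  short short: 2
4 duplicate windows → 28 − 4 = 24 distinct.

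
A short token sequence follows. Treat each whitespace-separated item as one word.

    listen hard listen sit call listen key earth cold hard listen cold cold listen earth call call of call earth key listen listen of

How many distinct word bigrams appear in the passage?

24 tokens → 23 bigram windows in total.
Repeated bigrams (each contributes count−1 duplicates):
  hard listen: 2
1 duplicate windows → 23 − 1 = 22 distinct.

22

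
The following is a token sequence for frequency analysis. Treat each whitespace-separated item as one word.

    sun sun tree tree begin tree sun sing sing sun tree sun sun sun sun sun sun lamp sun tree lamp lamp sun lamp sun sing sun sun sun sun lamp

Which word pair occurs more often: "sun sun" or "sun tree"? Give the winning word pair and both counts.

"sun sun" (9 vs 3)

"sun sun": 9 occurrences
"sun tree": 3 occurrences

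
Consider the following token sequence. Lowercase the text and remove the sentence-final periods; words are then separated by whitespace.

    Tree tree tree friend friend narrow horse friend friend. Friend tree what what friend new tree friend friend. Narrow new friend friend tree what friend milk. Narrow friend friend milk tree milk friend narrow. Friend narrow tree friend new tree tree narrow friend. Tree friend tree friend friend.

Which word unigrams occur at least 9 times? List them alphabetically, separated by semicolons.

friend; tree

Unigram counts meeting the condition (at least 9 times):
  friend: 20
  tree: 12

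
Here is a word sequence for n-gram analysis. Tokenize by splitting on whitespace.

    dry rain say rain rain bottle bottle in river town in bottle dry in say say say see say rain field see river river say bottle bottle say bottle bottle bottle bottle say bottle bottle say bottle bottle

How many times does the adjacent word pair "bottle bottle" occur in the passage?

Scanning the 37 overlapping bigram windows for "bottle bottle":
  position 6–7: bottle bottle
  position 26–27: bottle bottle
  position 29–30: bottle bottle
  position 30–31: bottle bottle
  position 31–32: bottle bottle
  position 34–35: bottle bottle
  position 37–38: bottle bottle

7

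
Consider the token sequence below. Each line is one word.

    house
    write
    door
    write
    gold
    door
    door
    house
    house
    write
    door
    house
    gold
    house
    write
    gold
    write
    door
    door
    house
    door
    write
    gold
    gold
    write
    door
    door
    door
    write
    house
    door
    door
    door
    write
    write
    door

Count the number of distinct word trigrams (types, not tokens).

36 tokens → 34 trigram windows in total.
Repeated trigrams (each contributes count−1 duplicates):
  door door door: 2
  door door house: 2
  door door write: 2
  door write gold: 2
  gold write door: 2
  house write door: 2
  write door door: 2
7 duplicate windows → 34 − 7 = 27 distinct.

27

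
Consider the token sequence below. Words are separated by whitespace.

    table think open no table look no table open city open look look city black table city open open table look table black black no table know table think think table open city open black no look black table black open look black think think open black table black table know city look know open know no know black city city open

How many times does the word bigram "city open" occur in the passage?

4

Scanning the 61 overlapping bigram windows for "city open":
  position 10–11: city open
  position 17–18: city open
  position 33–34: city open
  position 61–62: city open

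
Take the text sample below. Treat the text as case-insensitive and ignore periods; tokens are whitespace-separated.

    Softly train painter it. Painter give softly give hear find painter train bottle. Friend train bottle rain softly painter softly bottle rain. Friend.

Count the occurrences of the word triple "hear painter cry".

0

Scanning the 21 overlapping trigram windows for "hear painter cry":
  (none found)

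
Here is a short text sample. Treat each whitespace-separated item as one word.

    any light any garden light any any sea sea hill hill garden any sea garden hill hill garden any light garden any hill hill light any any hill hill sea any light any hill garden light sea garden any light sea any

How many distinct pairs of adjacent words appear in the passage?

19

42 tokens → 41 bigram windows in total.
Repeated bigrams (each contributes count−1 duplicates):
  any light: 4
  garden any: 4
  hill hill: 4
  light any: 4
  any hill: 3
  hill garden: 3
  any any: 2
  any sea: 2
  … (4 more repeated)
22 duplicate windows → 41 − 22 = 19 distinct.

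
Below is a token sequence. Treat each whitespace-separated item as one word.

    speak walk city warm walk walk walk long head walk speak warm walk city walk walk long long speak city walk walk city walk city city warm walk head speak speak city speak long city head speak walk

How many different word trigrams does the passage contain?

38 tokens → 36 trigram windows in total.
Repeated trigrams (each contributes count−1 duplicates):
  city walk walk: 2
  city warm walk: 2
  walk city walk: 2
  walk walk long: 2
4 duplicate windows → 36 − 4 = 32 distinct.

32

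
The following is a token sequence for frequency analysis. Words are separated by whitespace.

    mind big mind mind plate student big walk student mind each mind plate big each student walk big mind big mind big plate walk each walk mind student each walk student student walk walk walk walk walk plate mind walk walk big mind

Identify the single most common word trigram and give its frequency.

Trigram frequencies (highest first):
  walk walk walk: 3
  mind big mind: 2
  walk big mind: 2
  big mind big: 2
  big mind mind: 1
  mind mind plate: 1
  … (30 more, each ≤ 1)

"walk walk walk", 3 times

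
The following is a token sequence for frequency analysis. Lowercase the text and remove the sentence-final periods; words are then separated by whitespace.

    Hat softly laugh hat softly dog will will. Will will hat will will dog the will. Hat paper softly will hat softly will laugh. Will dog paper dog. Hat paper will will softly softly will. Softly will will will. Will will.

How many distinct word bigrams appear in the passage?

41 tokens → 40 bigram windows in total.
Repeated bigrams (each contributes count−1 duplicates):
  will will: 9
  softly will: 4
  hat softly: 3
  will hat: 3
  hat paper: 2
  will dog: 2
  will softly: 2
18 duplicate windows → 40 − 18 = 22 distinct.

22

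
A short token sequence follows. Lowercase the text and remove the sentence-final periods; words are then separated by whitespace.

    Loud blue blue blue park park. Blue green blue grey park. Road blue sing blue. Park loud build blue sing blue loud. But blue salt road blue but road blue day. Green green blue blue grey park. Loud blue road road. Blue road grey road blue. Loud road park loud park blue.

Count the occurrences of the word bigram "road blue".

5

Scanning the 51 overlapping bigram windows for "road blue":
  position 12–13: road blue
  position 26–27: road blue
  position 29–30: road blue
  position 41–42: road blue
  position 45–46: road blue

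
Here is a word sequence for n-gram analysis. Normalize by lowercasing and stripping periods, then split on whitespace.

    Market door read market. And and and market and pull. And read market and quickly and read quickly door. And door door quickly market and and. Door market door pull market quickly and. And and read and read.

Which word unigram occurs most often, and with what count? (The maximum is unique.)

Unigram frequencies (highest first):
  and: 14
  market: 7
  door: 6
  read: 5
  quickly: 4
  pull: 2

"and", 14 times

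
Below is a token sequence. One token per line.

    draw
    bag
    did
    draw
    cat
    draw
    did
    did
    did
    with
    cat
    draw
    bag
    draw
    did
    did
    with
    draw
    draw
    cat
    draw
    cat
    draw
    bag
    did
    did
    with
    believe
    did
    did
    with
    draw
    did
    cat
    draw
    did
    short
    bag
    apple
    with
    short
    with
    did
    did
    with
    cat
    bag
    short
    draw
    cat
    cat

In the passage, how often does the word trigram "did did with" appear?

Scanning the 49 overlapping trigram windows for "did did with":
  position 8–10: did did with
  position 15–17: did did with
  position 25–27: did did with
  position 29–31: did did with
  position 43–45: did did with

5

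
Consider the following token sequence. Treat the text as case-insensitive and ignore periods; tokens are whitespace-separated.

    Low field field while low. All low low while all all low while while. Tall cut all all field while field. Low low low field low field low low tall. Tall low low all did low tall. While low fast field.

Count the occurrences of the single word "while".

Scanning the 41 tokens for "while":
  position 4: while
  position 9: while
  position 13: while
  position 14: while
  position 20: while
  position 38: while

6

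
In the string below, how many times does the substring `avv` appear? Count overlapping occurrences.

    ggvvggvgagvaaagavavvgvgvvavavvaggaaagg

Sliding a length-3 window over the 38 characters (36 positions):
  position 18–20: avv
  position 28–30: avv

2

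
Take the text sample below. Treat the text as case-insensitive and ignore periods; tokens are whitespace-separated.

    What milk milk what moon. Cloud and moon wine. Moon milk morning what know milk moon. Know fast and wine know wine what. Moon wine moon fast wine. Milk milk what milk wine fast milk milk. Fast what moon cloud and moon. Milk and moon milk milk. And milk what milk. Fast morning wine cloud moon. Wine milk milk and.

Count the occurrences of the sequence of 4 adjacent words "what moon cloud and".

2

Scanning the 57 overlapping 4-gram windows for "what moon cloud and":
  position 4–7: what moon cloud and
  position 38–41: what moon cloud and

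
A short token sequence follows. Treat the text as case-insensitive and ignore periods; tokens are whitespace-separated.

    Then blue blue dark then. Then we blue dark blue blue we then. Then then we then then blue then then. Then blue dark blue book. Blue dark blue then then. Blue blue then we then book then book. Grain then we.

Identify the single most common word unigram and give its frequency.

Unigram frequencies (highest first):
  then: 17
  blue: 12
  we: 5
  dark: 4
  book: 3
  grain: 1

"then", 17 times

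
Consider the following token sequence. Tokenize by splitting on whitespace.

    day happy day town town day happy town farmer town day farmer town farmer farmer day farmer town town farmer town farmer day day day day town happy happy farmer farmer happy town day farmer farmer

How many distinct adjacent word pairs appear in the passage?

36 tokens → 35 bigram windows in total.
Repeated bigrams (each contributes count−1 duplicates):
  farmer town: 4
  town farmer: 4
  day day: 3
  day farmer: 3
  farmer farmer: 3
  town day: 3
  day happy: 2
  day town: 2
  … (3 more repeated)
19 duplicate windows → 35 − 19 = 16 distinct.

16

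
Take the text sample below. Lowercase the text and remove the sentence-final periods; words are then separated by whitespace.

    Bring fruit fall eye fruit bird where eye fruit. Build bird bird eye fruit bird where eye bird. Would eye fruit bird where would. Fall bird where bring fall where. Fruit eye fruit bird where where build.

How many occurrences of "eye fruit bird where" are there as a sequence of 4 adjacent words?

4

Scanning the 34 overlapping 4-gram windows for "eye fruit bird where":
  position 4–7: eye fruit bird where
  position 13–16: eye fruit bird where
  position 20–23: eye fruit bird where
  position 32–35: eye fruit bird where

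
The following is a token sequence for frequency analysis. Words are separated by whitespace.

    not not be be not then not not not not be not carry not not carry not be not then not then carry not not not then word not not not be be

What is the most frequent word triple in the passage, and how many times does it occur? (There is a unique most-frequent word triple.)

"not not not", 4 times

Trigram frequencies (highest first):
  not not not: 4
  not not be: 3
  not be be: 2
  be not then: 2
  not then not: 2
  not be not: 2
  … (14 more, each ≤ 2)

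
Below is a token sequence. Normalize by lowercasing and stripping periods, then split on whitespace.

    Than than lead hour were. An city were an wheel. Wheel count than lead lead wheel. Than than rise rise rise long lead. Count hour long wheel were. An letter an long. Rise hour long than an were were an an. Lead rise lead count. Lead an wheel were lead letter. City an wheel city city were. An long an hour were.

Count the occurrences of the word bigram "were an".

5

Scanning the 61 overlapping bigram windows for "were an":
  position 5–6: were an
  position 8–9: were an
  position 28–29: were an
  position 39–40: were an
  position 57–58: were an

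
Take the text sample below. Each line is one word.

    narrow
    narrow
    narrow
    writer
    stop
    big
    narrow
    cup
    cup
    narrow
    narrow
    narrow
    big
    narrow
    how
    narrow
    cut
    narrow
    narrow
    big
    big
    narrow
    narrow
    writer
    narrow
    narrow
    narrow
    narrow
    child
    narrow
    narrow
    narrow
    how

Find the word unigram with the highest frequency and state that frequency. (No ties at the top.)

"narrow", 20 times

Unigram frequencies (highest first):
  narrow: 20
  big: 4
  writer: 2
  cup: 2
  how: 2
  stop: 1
  … (2 more, each ≤ 1)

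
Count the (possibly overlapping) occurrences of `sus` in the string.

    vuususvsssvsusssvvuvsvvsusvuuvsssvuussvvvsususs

Sliding a length-3 window over the 47 characters (45 positions):
  position 4–6: sus
  position 12–14: sus
  position 24–26: sus
  position 42–44: sus
  position 44–46: sus

5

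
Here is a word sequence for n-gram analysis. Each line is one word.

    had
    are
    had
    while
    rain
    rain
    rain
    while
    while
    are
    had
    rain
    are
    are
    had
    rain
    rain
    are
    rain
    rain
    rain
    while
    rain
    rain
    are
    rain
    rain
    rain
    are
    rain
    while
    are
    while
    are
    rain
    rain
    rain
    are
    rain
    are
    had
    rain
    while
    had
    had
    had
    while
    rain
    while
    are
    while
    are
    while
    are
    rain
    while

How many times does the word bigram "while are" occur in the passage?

6

Scanning the 55 overlapping bigram windows for "while are":
  position 9–10: while are
  position 31–32: while are
  position 33–34: while are
  position 49–50: while are
  position 51–52: while are
  position 53–54: while are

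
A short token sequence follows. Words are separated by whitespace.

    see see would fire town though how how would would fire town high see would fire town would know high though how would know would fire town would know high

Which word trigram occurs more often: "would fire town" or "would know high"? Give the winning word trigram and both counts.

"would fire town": 4 occurrences
"would know high": 2 occurrences

"would fire town" (4 vs 2)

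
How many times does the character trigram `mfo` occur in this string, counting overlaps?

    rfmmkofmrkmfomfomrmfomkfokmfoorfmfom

5

Sliding a length-3 window over the 36 characters (34 positions):
  position 11–13: mfo
  position 14–16: mfo
  position 19–21: mfo
  position 27–29: mfo
  position 33–35: mfo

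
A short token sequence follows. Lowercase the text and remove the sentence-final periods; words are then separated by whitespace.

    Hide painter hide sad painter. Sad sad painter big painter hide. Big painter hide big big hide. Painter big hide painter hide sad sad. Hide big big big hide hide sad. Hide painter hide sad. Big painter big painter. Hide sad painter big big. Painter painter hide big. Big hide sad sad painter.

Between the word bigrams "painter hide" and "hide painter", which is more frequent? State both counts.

"painter hide" (7 vs 4)

"painter hide": 7 occurrences
"hide painter": 4 occurrences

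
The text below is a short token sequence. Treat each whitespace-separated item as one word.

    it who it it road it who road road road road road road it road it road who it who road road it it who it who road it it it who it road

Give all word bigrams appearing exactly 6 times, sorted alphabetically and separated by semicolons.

it who; road road

Bigram counts meeting the condition (exactly 6 times):
  it who: 6
  road road: 6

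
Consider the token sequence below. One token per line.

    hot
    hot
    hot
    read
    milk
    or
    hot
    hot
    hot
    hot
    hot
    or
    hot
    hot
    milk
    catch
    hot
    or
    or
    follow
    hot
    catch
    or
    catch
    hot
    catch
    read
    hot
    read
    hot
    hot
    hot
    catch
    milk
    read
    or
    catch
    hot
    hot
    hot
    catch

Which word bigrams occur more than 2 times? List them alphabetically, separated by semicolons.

Bigram counts meeting the condition (more than 2 times):
  catch hot: 3
  hot catch: 4
  hot hot: 11

catch hot; hot catch; hot hot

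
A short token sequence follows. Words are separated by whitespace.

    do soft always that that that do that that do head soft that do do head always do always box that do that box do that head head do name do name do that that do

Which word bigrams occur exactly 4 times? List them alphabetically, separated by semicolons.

Bigram counts meeting the condition (exactly 4 times):
  do that: 4
  that that: 4

do that; that that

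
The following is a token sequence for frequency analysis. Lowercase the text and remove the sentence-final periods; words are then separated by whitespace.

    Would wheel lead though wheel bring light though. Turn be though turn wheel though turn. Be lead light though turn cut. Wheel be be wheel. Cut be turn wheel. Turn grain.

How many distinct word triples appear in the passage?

27

31 tokens → 29 trigram windows in total.
Repeated trigrams (each contributes count−1 duplicates):
  light though turn: 2
  though turn be: 2
2 duplicate windows → 29 − 2 = 27 distinct.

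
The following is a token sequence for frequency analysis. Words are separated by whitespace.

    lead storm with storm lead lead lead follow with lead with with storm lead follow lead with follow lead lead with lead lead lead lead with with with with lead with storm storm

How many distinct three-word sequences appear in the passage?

24

33 tokens → 31 trigram windows in total.
Repeated trigrams (each contributes count−1 duplicates):
  lead lead lead: 3
  lead lead with: 2
  lead with with: 2
  with lead with: 2
  with storm lead: 2
  with with with: 2
7 duplicate windows → 31 − 7 = 24 distinct.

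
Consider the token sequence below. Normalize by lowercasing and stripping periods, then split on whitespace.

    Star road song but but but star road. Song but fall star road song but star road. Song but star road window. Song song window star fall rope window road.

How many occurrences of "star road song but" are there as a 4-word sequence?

Scanning the 27 overlapping 4-gram windows for "star road song but":
  position 1–4: star road song but
  position 7–10: star road song but
  position 12–15: star road song but
  position 16–19: star road song but

4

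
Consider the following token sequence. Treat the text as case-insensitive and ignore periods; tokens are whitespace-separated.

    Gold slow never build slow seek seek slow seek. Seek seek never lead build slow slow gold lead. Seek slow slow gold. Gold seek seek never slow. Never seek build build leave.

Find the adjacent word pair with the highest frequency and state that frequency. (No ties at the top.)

Bigram frequencies (highest first):
  seek seek: 4
  slow never: 2
  build slow: 2
  slow seek: 2
  seek slow: 2
  seek never: 2
  … (15 more, each ≤ 2)

"seek seek", 4 times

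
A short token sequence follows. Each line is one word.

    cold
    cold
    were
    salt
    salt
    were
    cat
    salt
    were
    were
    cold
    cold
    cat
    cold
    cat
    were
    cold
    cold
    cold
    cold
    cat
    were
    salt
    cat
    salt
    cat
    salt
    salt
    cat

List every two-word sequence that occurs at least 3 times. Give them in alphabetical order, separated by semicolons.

cat salt; cold cat; cold cold; salt cat

Bigram counts meeting the condition (at least 3 times):
  cat salt: 3
  cold cat: 3
  cold cold: 5
  salt cat: 3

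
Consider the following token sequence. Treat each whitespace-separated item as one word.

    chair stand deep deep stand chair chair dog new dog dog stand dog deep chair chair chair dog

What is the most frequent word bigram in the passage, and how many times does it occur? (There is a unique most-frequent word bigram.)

"chair chair", 3 times

Bigram frequencies (highest first):
  chair chair: 3
  chair dog: 2
  chair stand: 1
  stand deep: 1
  deep deep: 1
  deep stand: 1
  … (8 more, each ≤ 1)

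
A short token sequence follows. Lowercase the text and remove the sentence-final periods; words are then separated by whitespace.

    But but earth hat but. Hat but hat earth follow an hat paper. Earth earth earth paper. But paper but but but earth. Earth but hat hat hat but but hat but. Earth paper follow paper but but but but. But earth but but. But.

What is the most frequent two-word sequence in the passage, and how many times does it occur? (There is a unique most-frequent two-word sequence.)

"but but", 10 times

Bigram frequencies (highest first):
  but but: 10
  but earth: 4
  hat but: 4
  but hat: 4
  earth earth: 3
  paper but: 3
  … (13 more, each ≤ 2)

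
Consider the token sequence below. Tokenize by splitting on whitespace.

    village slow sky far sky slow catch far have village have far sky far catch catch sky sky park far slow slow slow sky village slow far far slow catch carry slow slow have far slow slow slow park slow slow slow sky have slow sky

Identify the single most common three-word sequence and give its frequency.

"slow slow slow", 3 times

Trigram frequencies (highest first):
  slow slow slow: 3
  far slow slow: 2
  slow slow sky: 2
  village slow sky: 1
  slow sky far: 1
  sky far sky: 1
  … (34 more, each ≤ 1)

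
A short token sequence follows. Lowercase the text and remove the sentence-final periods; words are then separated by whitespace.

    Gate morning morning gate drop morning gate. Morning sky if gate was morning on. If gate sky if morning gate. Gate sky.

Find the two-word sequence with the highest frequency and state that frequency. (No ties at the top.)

Bigram frequencies (highest first):
  morning gate: 3
  gate morning: 2
  sky if: 2
  if gate: 2
  gate sky: 2
  morning morning: 1
  … (9 more, each ≤ 1)

"morning gate", 3 times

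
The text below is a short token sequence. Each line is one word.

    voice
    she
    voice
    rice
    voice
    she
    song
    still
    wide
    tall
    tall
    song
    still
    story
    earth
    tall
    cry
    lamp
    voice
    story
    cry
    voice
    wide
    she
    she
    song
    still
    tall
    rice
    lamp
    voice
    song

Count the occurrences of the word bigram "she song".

2

Scanning the 31 overlapping bigram windows for "she song":
  position 6–7: she song
  position 25–26: she song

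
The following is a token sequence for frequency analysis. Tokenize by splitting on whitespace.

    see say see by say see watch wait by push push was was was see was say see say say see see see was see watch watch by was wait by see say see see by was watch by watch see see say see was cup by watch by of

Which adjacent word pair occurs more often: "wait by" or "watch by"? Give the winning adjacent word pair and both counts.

"wait by": 2 occurrences
"watch by": 3 occurrences

"watch by" (3 vs 2)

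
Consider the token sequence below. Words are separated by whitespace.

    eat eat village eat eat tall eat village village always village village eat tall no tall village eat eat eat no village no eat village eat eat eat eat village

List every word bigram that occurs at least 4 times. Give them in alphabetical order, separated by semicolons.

eat eat; eat village; village eat

Bigram counts meeting the condition (at least 4 times):
  eat eat: 7
  eat village: 4
  village eat: 4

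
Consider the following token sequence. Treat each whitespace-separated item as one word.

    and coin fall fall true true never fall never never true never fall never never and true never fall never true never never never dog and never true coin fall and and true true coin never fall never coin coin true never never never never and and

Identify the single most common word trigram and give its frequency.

"never fall never", 4 times

Trigram frequencies (highest first):
  never fall never: 4
  true never fall: 3
  never never never: 3
  fall never never: 2
  never true never: 2
  never never and: 2
  … (28 more, each ≤ 2)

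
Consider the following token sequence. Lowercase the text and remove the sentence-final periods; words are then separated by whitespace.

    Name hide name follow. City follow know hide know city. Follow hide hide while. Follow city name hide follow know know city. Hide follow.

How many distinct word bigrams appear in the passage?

24 tokens → 23 bigram windows in total.
Repeated bigrams (each contributes count−1 duplicates):
  city follow: 2
  follow city: 2
  follow know: 2
  hide follow: 2
  know city: 2
  name hide: 2
6 duplicate windows → 23 − 6 = 17 distinct.

17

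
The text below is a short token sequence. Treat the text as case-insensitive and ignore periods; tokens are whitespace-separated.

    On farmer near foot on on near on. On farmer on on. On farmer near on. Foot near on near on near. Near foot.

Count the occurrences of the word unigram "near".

7

Scanning the 24 tokens for "near":
  position 3: near
  position 7: near
  position 15: near
  position 18: near
  position 20: near
  position 22: near
  position 23: near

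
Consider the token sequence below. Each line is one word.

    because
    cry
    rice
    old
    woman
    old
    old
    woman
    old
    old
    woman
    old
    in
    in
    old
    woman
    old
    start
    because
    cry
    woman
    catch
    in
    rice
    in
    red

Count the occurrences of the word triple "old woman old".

4

Scanning the 24 overlapping trigram windows for "old woman old":
  position 4–6: old woman old
  position 7–9: old woman old
  position 10–12: old woman old
  position 15–17: old woman old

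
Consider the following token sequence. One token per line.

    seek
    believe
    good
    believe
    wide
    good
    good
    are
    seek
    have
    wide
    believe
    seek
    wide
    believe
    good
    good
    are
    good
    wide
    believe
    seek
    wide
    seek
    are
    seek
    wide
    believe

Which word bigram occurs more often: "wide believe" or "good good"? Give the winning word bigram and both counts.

"wide believe" (4 vs 2)

"wide believe": 4 occurrences
"good good": 2 occurrences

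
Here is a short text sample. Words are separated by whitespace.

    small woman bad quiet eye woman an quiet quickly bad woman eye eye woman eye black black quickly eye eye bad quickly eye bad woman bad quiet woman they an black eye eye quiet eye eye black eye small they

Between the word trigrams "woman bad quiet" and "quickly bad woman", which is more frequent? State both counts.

"woman bad quiet": 2 occurrences
"quickly bad woman": 1 occurrence

"woman bad quiet" (2 vs 1)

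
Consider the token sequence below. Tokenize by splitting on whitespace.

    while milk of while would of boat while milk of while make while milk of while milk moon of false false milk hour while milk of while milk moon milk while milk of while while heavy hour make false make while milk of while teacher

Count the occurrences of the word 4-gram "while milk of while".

6

Scanning the 42 overlapping 4-gram windows for "while milk of while":
  position 1–4: while milk of while
  position 8–11: while milk of while
  position 13–16: while milk of while
  position 24–27: while milk of while
  position 31–34: while milk of while
  position 41–44: while milk of while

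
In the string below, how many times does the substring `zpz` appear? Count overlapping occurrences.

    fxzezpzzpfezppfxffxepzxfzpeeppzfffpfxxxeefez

Sliding a length-3 window over the 44 characters (42 positions):
  position 5–7: zpz

1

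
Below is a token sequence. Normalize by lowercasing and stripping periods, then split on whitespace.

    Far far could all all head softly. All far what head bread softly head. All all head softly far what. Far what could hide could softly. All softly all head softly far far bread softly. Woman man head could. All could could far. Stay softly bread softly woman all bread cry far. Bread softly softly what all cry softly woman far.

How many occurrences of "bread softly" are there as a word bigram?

4

Scanning the 60 overlapping bigram windows for "bread softly":
  position 12–13: bread softly
  position 34–35: bread softly
  position 46–47: bread softly
  position 53–54: bread softly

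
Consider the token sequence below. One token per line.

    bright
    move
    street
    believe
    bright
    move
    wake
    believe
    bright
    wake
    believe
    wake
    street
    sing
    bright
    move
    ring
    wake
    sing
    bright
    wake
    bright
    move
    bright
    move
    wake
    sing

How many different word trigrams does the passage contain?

27 tokens → 25 trigram windows in total.
Repeated trigrams (each contributes count−1 duplicates):
  bright move wake: 2
1 duplicate windows → 25 − 1 = 24 distinct.

24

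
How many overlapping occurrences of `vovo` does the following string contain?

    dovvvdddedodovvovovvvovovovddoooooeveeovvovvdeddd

3

Sliding a length-4 window over the 49 characters (46 positions):
  position 15–18: vovo
  position 21–24: vovo
  position 23–26: vovo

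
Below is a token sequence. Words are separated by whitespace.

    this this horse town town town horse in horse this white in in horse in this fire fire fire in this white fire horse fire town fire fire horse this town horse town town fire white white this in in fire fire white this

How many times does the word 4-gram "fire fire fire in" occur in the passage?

1

Scanning the 41 overlapping 4-gram windows for "fire fire fire in":
  position 17–20: fire fire fire in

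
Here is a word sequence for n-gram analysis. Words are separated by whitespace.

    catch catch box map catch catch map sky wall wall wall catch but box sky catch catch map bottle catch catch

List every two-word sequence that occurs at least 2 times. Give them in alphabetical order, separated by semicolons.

catch catch; catch map; wall wall

Bigram counts meeting the condition (at least 2 times):
  catch catch: 4
  catch map: 2
  wall wall: 2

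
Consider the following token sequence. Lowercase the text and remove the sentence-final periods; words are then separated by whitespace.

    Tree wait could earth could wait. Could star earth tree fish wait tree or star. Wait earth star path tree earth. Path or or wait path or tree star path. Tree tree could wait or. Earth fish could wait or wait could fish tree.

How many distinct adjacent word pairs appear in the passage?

44 tokens → 43 bigram windows in total.
Repeated bigrams (each contributes count−1 duplicates):
  could wait: 3
  wait could: 3
  or wait: 2
  path or: 2
  path tree: 2
  star path: 2
  wait or: 2
9 duplicate windows → 43 − 9 = 34 distinct.

34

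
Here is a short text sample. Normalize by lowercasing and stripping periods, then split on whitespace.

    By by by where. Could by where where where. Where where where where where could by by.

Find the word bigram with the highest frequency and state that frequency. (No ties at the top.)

Bigram frequencies (highest first):
  where where: 7
  by by: 3
  by where: 2
  where could: 2
  could by: 2

"where where", 7 times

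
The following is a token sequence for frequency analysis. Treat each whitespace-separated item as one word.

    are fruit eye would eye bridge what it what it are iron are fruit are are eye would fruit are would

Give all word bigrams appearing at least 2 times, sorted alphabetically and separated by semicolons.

are fruit; eye would; fruit are; what it

Bigram counts meeting the condition (at least 2 times):
  are fruit: 2
  eye would: 2
  fruit are: 2
  what it: 2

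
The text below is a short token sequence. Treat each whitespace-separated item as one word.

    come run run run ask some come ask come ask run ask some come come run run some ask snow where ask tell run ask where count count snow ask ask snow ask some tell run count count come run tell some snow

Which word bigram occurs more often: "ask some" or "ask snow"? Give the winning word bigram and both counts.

"ask some": 3 occurrences
"ask snow": 2 occurrences

"ask some" (3 vs 2)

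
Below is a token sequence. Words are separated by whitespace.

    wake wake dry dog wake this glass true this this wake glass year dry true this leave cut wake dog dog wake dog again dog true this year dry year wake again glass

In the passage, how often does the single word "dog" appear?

Scanning the 33 tokens for "dog":
  position 4: dog
  position 20: dog
  position 21: dog
  position 23: dog
  position 25: dog

5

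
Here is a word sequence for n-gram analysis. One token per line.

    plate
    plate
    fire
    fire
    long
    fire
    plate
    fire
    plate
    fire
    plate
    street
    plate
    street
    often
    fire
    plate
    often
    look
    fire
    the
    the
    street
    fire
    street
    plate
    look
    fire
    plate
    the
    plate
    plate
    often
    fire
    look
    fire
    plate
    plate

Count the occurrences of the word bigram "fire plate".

6

Scanning the 37 overlapping bigram windows for "fire plate":
  position 6–7: fire plate
  position 8–9: fire plate
  position 10–11: fire plate
  position 16–17: fire plate
  position 28–29: fire plate
  position 36–37: fire plate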